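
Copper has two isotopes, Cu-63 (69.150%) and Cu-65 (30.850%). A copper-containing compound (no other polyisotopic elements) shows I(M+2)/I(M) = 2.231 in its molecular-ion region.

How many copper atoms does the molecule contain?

5

The M+2/M ratio from n Cu atoms is n · q/p = n · 0.30850/0.69150.
n = 2.231 × 0.69150/0.30850 = 5.00 ≈ 5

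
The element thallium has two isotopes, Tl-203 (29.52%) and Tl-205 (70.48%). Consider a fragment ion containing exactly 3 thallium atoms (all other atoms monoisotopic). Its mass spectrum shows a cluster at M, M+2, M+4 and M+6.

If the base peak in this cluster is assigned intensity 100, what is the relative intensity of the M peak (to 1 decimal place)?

5.8

Term probabilities: M 0.0257, M+2 0.1843, M+4 0.4399, M+6 0.3501. Base peak = M+4.
P(M+4) = C(3,2) × 0.2952^1 × 0.7048^2 = 3 × 0.2952 × 0.49674304 = 0.439916 (base)
P(M) = C(3,0) × 0.2952^3 × 0.7048^0 = 1 × 0.02572463 × 1.0000 = 0.025725
Relative intensity = 0.025725 / 0.439916 × 100 = 5.8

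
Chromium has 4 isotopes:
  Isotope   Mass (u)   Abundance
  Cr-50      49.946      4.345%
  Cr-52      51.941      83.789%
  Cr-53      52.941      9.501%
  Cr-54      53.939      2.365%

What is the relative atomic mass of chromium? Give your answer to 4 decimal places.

51.9966 u

Weight each isotope mass by its fractional abundance: 0.04345 × 49.946 + 0.83789 × 51.941 + 0.09501 × 52.941 + 0.02365 × 53.939
= 2.17015 + 43.52084 + 5.02992 + 1.27566 = 51.99657 u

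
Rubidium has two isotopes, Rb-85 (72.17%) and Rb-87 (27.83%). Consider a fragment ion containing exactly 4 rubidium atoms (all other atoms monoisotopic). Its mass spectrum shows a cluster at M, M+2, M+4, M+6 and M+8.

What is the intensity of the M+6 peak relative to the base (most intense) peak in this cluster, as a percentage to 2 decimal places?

14.87%

(0.7217 + 0.2783)^4 gives M 0.2713, M+2 0.4184, M+4 0.2420, M+6 0.0622, M+8 0.0060; the largest is M+2.
P(M+2) = C(4,1) × 0.7217^3 × 0.2783^1 = 4 × 0.37589809 × 0.2783 = 0.418450 (base)
P(M+6) = C(4,3) × 0.7217^1 × 0.2783^3 = 4 × 0.7217 × 0.02155458 = 0.062224
Relative intensity = 0.062224 / 0.418450 × 100 = 14.87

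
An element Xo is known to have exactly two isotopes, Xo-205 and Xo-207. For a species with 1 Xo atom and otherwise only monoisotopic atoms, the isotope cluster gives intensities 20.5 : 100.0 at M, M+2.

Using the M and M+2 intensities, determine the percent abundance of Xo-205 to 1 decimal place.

Write p for the Xo-205 fraction. I(M+2)/I(M) = [C(1,1)·p^0·(1−p)] / p^1 = 1·(1−p)/p = 100.0/20.5 = 4.8780
(1−p)/p = 4.8780/1 = 4.8780  ⇒  p = 1/(1 + 4.8780) = 0.1701
Xo-205: 17.0%, Xo-207: 83.0%.

17.0%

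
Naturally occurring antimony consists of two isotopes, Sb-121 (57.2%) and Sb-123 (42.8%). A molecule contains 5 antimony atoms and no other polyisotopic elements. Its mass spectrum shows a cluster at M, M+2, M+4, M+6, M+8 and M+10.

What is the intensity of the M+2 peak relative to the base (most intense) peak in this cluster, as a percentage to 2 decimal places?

(0.572 + 0.428)^5 gives M 0.0612, M+2 0.2291, M+4 0.3428, M+6 0.2565, M+8 0.0960, M+10 0.0144; the largest is M+4.
P(M+4) = C(5,2) × 0.572^3 × 0.428^2 = 10 × 0.18714925 × 0.183184 = 0.342827 (base)
P(M+2) = C(5,1) × 0.572^4 × 0.428^1 = 5 × 0.10704937 × 0.4280 = 0.229086
Relative intensity = 0.229086 / 0.342827 × 100 = 66.82

66.82%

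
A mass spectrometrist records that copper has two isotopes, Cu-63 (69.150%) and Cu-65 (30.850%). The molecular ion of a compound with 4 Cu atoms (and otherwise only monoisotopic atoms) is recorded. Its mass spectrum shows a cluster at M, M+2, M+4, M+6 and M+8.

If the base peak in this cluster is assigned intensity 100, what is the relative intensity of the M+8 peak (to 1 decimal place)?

2.2

Term probabilities: M 0.2286, M+2 0.4080, M+4 0.2731, M+6 0.0812, M+8 0.0091. Base peak = M+2.
P(M+2) = C(4,1) × 0.69150^3 × 0.30850^1 = 4 × 0.33065611 × 0.3085 = 0.408030 (base)
P(M+8) = C(4,4) × 0.69150^0 × 0.30850^4 = 1 × 1.0000 × 0.00905776 = 0.009058
Relative intensity = 0.009058 / 0.408030 × 100 = 2.2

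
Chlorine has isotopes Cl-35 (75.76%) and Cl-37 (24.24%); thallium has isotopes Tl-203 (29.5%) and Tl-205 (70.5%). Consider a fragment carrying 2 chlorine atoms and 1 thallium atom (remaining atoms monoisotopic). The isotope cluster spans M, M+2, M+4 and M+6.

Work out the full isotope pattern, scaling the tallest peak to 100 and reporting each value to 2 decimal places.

33.01 : 100.00 : 53.85 : 8.08

Chlorine pattern (n=2): 0.57395776 : 0.36728448 : 0.05875776
Thallium pattern (n=1): 0.2950 : 0.7050
Convolve the two distributions (both contribute in 2-u steps):
  M: 0.57395776×0.2950 = 0.169318
  M+2: 0.57395776×0.7050 + 0.36728448×0.2950 = 0.512989
  M+4: 0.36728448×0.7050 + 0.05875776×0.2950 = 0.276269
  M+6: 0.05875776×0.7050 = 0.041424
Scale to base peak (0.512989) = 100: 33.01 : 100.00 : 53.85 : 8.08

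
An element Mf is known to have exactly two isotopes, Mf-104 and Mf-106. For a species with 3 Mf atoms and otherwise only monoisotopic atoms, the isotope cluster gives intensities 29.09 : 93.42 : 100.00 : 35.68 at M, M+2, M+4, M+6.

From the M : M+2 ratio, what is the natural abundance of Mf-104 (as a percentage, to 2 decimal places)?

Write p for the Mf-104 fraction. I(M+2)/I(M) = [C(3,1)·p^2·(1−p)] / p^3 = 3·(1−p)/p = 93.42/29.09 = 3.2114
(1−p)/p = 3.2114/3 = 1.0705  ⇒  p = 1/(1 + 1.0705) = 0.4830
Mf-104: 48.30%, Mf-106: 51.70%.

48.30%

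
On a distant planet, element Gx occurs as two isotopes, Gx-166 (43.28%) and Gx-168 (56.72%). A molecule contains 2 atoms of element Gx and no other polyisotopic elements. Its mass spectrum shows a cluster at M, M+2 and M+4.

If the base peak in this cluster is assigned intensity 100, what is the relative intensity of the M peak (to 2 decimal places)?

38.15

(0.4328 + 0.5672)^2 gives M 0.1873, M+2 0.4910, M+4 0.3217; the largest is M+2.
P(M+2) = C(2,1) × 0.4328^1 × 0.5672^1 = 2 × 0.4328 × 0.5672 = 0.490968 (base)
P(M) = C(2,0) × 0.4328^2 × 0.5672^0 = 1 × 0.18731584 × 1.0000 = 0.187316
Relative intensity = 0.187316 / 0.490968 × 100 = 38.15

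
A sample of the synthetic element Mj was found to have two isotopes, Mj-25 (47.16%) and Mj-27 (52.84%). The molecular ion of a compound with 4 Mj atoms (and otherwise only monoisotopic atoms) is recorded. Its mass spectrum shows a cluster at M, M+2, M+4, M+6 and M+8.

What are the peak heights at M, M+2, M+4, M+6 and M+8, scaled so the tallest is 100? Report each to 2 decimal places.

The 4 Mj atoms are independent, so intensities follow the terms of (0.4716 + 0.5284)^4.
P(M) = 0.4716^4 = 0.049465
P(M+2) = 4 × 0.4716^3 × 0.5284^1 = 0.221689
P(M+4) = 6 × 0.4716^2 × 0.5284^2 = 0.372584
P(M+6) = 4 × 0.4716^1 × 0.5284^3 = 0.278306
P(M+8) = 0.5284^4 = 0.077956
The M+4 peak is largest (0.372584); scaling to 100 gives 13.28 : 59.50 : 100.00 : 74.70 : 20.92.

13.28 : 59.50 : 100.00 : 74.70 : 20.92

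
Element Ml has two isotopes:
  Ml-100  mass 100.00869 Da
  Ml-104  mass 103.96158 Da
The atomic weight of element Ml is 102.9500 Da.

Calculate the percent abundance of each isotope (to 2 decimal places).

Writing the weighted mean with unknown fraction x of Ml-100:
100.00869·x + 103.96158·(1 − x) = 102.9500
(100.00869 − 103.96158)·x = 102.9500 − 103.96158
x = -1.01158 / -3.95289 = 0.25591 → 25.59% Ml-100, 74.41% Ml-104.

Ml-100: 25.59%, Ml-104: 74.41%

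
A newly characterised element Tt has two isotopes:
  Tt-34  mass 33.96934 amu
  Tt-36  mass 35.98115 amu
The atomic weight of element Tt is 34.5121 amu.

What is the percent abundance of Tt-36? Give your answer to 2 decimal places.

26.98%

Writing the weighted mean with unknown fraction x of Tt-34:
33.96934·x + 35.98115·(1 − x) = 34.5121
(33.96934 − 35.98115)·x = 34.5121 − 35.98115
x = -1.46905 / -2.01181 = 0.73021 → 73.02% Tt-34, 26.98% Tt-36.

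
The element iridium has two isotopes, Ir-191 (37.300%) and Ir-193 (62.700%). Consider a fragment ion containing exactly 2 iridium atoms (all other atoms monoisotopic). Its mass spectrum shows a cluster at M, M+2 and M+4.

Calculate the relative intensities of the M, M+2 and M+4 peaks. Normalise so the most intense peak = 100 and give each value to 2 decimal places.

29.74 : 100.00 : 84.05

The 2 Ir atoms are independent, so intensities follow the terms of (0.37300 + 0.62700)^2.
P(M) = 0.37300^2 = 0.139129
P(M+2) = 2 × 0.37300^1 × 0.62700^1 = 0.467742
P(M+4) = 0.62700^2 = 0.393129
The M+2 peak is largest (0.467742); scaling to 100 gives 29.74 : 100.00 : 84.05.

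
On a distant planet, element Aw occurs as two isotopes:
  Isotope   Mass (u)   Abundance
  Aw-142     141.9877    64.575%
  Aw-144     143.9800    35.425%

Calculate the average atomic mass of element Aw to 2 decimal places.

Weight each isotope mass by its fractional abundance: 0.64575 × 141.9877 + 0.35425 × 143.9800
= 91.68856 + 51.00492 = 142.69348 u

142.69 u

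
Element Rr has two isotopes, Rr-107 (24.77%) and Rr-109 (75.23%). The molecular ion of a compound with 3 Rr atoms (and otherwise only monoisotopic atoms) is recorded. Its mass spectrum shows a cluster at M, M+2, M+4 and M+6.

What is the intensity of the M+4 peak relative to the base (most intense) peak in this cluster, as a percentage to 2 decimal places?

98.78%

Binomial terms of (0.2477 + 0.7523)^3: M 0.0152, M+2 0.1385, M+4 0.4206, M+6 0.4258 → M+6 is the base peak.
P(M+6) = C(3,3) × 0.2477^0 × 0.7523^3 = 1 × 1.0000 × 0.42576816 = 0.425768 (base)
P(M+4) = C(3,2) × 0.2477^1 × 0.7523^2 = 3 × 0.2477 × 0.56595529 = 0.420561
Relative intensity = 0.420561 / 0.425768 × 100 = 98.78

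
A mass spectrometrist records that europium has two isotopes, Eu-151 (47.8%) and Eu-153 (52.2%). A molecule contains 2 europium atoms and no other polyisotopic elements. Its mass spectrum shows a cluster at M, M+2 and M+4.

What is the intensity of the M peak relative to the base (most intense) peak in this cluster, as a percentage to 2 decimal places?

45.79%

(0.478 + 0.522)^2 gives M 0.2285, M+2 0.4990, M+4 0.2725; the largest is M+2.
P(M+2) = C(2,1) × 0.478^1 × 0.522^1 = 2 × 0.4780 × 0.5220 = 0.499032 (base)
P(M) = C(2,0) × 0.478^2 × 0.522^0 = 1 × 0.228484 × 1.0000 = 0.228484
Relative intensity = 0.228484 / 0.499032 × 100 = 45.79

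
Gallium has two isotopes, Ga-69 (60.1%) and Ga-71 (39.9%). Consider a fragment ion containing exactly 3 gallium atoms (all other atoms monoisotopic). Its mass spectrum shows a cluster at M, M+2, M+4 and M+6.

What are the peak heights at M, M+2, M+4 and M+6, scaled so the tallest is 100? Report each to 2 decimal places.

The 3 Ga atoms are independent, so intensities follow the terms of (0.601 + 0.399)^3.
P(M) = 0.601^3 = 0.217082
P(M+2) = 3 × 0.601^2 × 0.399^1 = 0.432358
P(M+4) = 3 × 0.601^1 × 0.399^2 = 0.287039
P(M+6) = 0.399^3 = 0.063521
The M+2 peak is largest (0.432358); scaling to 100 gives 50.21 : 100.00 : 66.39 : 14.69.

50.21 : 100.00 : 66.39 : 14.69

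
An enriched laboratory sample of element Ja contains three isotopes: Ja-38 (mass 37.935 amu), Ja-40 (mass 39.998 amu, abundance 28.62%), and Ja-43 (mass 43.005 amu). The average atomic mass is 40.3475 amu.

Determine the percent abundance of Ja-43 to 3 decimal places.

35.938%

The remaining 71.38% is split between Ja-38 (fraction x) and Ja-43 (fraction 0.7138 − x).
Substituting: 37.935x + 43.005(0.7138 − x) = 28.9000724
(37.935 − 43.005)x = -1.7968966  ⇒  x = 0.35442, y = 0.35938
Ja-38: 35.442%, Ja-43: 35.938%.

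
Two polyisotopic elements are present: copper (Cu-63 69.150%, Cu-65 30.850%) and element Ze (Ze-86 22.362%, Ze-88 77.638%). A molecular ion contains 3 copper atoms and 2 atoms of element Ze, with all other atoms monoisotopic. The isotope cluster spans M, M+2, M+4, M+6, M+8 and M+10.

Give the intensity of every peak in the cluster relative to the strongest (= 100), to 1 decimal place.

Copper pattern (n=3): 0.33065611 : 0.44254842 : 0.19743483 : 0.02936064
Element Ze pattern (n=2): 0.0500059 : 0.34722819 : 0.6027659
Convolve the two distributions (both contribute in 2-u steps):
  M: 0.33065611×0.0500059 = 0.016535
  M+2: 0.33065611×0.34722819 + 0.44254842×0.0500059 = 0.136943
  M+4: 0.33065611×0.6027659 + 0.44254842×0.34722819 + 0.19743483×0.0500059 = 0.362846
  M+6: 0.44254842×0.6027659 + 0.19743483×0.34722819 + 0.02936064×0.0500059 = 0.336776
  M+8: 0.19743483×0.6027659 + 0.02936064×0.34722819 = 0.129202
  M+10: 0.02936064×0.6027659 = 0.017698
Scale to base peak (0.362846) = 100: 4.6 : 37.7 : 100.0 : 92.8 : 35.6 : 4.9

4.6 : 37.7 : 100.0 : 92.8 : 35.6 : 4.9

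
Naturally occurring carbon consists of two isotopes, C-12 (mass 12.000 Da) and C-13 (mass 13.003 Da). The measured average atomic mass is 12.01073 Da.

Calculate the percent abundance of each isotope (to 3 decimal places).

Writing the weighted mean with unknown fraction x of C-12:
12.000·x + 13.003·(1 − x) = 12.01073
(12.000 − 13.003)·x = 12.01073 − 13.003
x = -0.99227 / -1.003 = 0.98930 → 98.930% C-12, 1.070% C-13.

C-12: 98.930%, C-13: 1.070%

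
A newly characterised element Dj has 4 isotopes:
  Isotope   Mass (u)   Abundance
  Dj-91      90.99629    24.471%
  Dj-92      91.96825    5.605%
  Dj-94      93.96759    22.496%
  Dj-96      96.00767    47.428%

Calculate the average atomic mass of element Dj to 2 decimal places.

Average mass = Σ (abundance × isotope mass) = 0.24471 × 90.99629 + 0.05605 × 91.96825 + 0.22496 × 93.96759 + 0.47428 × 96.00767
= 22.267702 + 5.154820 + 21.138949 + 45.534518 = 94.095989 u

94.10 u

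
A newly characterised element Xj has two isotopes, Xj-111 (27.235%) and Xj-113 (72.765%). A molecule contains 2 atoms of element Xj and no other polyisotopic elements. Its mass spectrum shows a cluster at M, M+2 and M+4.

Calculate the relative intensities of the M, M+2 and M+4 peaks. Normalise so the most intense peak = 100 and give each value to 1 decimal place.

The 2 Xj atoms are independent, so intensities follow the terms of (0.27235 + 0.72765)^2.
P(M) = 0.27235^2 = 0.074175
P(M+2) = 2 × 0.27235^1 × 0.72765^1 = 0.396351
P(M+4) = 0.72765^2 = 0.529475
The M+4 peak is largest (0.529475); scaling to 100 gives 14.0 : 74.9 : 100.0.

14.0 : 74.9 : 100.0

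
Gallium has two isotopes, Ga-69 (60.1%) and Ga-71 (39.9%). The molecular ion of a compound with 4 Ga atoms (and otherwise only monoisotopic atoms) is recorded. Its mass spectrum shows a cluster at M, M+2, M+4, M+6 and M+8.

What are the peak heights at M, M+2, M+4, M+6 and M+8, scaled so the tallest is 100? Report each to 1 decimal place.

37.7 : 100.0 : 99.6 : 44.1 : 7.3

The 4 Ga atoms are independent, so intensities follow the terms of (0.601 + 0.399)^4.
P(M) = 0.601^4 = 0.130466
P(M+2) = 4 × 0.601^3 × 0.399^1 = 0.346463
P(M+4) = 6 × 0.601^2 × 0.399^2 = 0.345021
P(M+6) = 4 × 0.601^1 × 0.399^3 = 0.152705
P(M+8) = 0.399^4 = 0.025345
The M+2 peak is largest (0.346463); scaling to 100 gives 37.7 : 100.0 : 99.6 : 44.1 : 7.3.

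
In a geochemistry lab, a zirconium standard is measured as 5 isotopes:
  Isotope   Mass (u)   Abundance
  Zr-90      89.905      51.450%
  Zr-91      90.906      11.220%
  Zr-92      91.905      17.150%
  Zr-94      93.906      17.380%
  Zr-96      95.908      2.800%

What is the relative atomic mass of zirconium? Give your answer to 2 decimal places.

Ar = Σ fᵢ·mᵢ = 0.51450 × 89.905 + 0.11220 × 90.906 + 0.17150 × 91.905 + 0.17380 × 93.906 + 0.02800 × 95.908
= 46.2561 + 10.1997 + 15.7617 + 16.3209 + 2.6854 = 91.2238 u

91.22 u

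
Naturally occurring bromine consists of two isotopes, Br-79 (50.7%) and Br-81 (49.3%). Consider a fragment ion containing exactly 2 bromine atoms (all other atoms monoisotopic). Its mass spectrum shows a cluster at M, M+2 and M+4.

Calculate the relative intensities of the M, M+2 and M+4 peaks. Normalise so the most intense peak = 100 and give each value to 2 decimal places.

51.42 : 100.00 : 48.62

Each Br atom is independently Br-79 (p = 0.507) or Br-81 (q = 0.493); the cluster is the binomial expansion (p + q)^2.
P(M) = 0.507^2 = 0.257049
P(M+2) = 2 × 0.507^1 × 0.493^1 = 0.499902
P(M+4) = 0.493^2 = 0.243049
The M+2 peak is largest (0.499902); scaling to 100 gives 51.42 : 100.00 : 48.62.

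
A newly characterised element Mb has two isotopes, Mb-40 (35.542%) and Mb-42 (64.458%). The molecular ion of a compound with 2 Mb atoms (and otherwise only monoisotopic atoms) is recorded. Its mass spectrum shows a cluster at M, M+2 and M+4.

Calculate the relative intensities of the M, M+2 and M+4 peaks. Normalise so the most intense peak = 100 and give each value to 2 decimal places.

Each Mb atom is independently Mb-40 (p = 0.35542) or Mb-42 (q = 0.64458); the cluster is the binomial expansion (p + q)^2.
P(M) = 0.35542^2 = 0.126323
P(M+2) = 2 × 0.35542^1 × 0.64458^1 = 0.458193
P(M+4) = 0.64458^2 = 0.415483
The M+2 peak is largest (0.458193); scaling to 100 gives 27.57 : 100.00 : 90.68.

27.57 : 100.00 : 90.68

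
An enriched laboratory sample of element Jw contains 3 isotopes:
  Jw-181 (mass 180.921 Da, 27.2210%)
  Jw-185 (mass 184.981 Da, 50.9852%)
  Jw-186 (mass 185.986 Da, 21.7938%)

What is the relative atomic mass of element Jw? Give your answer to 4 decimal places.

Average mass = Σ (abundance × isotope mass) = 0.272210 × 180.921 + 0.509852 × 184.981 + 0.217938 × 185.986
= 49.24851 + 94.31293 + 40.53342 = 184.09486 Da

184.0949 Da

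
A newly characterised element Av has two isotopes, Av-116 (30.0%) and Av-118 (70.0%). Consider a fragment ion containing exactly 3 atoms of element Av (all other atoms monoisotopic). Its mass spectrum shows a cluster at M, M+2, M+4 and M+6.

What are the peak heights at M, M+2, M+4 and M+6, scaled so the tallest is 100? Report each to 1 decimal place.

Expanding (0.300 + 0.700)^3:
P(M) = 0.300^3 = 0.027000
P(M+2) = 3 × 0.300^2 × 0.700^1 = 0.189000
P(M+4) = 3 × 0.300^1 × 0.700^2 = 0.441000
P(M+6) = 0.700^3 = 0.343000
The M+4 peak is largest (0.441000); scaling to 100 gives 6.1 : 42.9 : 100.0 : 77.8.

6.1 : 42.9 : 100.0 : 77.8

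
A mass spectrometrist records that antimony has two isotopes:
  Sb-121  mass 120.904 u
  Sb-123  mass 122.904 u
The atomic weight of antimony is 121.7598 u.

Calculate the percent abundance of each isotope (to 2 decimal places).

Sb-121: 57.21%, Sb-123: 42.79%

Writing the weighted mean with unknown fraction x of Sb-121:
120.904·x + 122.904·(1 − x) = 121.7598
(120.904 − 122.904)·x = 121.7598 − 122.904
x = -1.1442 / -2.000 = 0.57210 → 57.21% Sb-121, 42.79% Sb-123.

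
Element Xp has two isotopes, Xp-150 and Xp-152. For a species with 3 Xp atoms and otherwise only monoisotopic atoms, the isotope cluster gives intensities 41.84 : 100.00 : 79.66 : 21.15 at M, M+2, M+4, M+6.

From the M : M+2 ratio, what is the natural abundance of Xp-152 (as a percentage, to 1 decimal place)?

Let p = fractional abundance of Xp-150. I(M+2)/I(M) = [C(3,1)·p^2·(1−p)] / p^3 = 3·(1−p)/p = 100.00/41.84 = 2.3901
(1−p)/p = 2.3901/3 = 0.7967  ⇒  p = 1/(1 + 0.7967) = 0.5566
Xp-150: 55.7%, Xp-152: 44.3%.

44.3%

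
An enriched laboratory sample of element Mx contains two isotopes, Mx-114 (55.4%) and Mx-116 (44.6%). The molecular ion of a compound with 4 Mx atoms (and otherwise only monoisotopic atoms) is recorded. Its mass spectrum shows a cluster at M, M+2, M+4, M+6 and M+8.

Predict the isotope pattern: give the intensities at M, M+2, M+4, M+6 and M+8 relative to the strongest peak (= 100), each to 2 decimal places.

Expanding (0.554 + 0.446)^4:
P(M) = 0.554^4 = 0.094197
P(M+2) = 4 × 0.554^3 × 0.446^1 = 0.303336
P(M+4) = 6 × 0.554^2 × 0.446^2 = 0.366303
P(M+6) = 4 × 0.554^1 × 0.446^3 = 0.196596
P(M+8) = 0.446^4 = 0.039568
The M+4 peak is largest (0.366303); scaling to 100 gives 25.72 : 82.81 : 100.00 : 53.67 : 10.80.

25.72 : 82.81 : 100.00 : 53.67 : 10.80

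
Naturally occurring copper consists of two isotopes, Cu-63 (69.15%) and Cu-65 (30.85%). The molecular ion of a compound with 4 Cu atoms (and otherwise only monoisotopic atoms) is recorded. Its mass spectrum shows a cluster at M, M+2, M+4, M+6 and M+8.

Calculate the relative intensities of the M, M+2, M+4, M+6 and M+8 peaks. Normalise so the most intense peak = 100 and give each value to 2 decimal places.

56.04 : 100.00 : 66.92 : 19.90 : 2.22

The 4 Cu atoms are independent, so intensities follow the terms of (0.6915 + 0.3085)^4.
P(M) = 0.6915^4 = 0.228649
P(M+2) = 4 × 0.6915^3 × 0.3085^1 = 0.408030
P(M+4) = 6 × 0.6915^2 × 0.3085^2 = 0.273052
P(M+6) = 4 × 0.6915^1 × 0.3085^3 = 0.081212
P(M+8) = 0.3085^4 = 0.009058
The M+2 peak is largest (0.408030); scaling to 100 gives 56.04 : 100.00 : 66.92 : 19.90 : 2.22.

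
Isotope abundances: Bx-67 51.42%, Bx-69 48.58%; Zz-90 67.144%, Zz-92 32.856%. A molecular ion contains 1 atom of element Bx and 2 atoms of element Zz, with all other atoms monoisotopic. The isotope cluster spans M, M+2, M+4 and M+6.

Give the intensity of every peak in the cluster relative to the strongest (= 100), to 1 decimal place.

Element Bx pattern (n=1): 0.5142 : 0.4858
Element Zz pattern (n=2): 0.45083167 : 0.44121665 : 0.10795167
Convolve the two distributions (both contribute in 2-u steps):
  M: 0.5142×0.45083167 = 0.231818
  M+2: 0.5142×0.44121665 + 0.4858×0.45083167 = 0.445888
  M+4: 0.5142×0.10795167 + 0.4858×0.44121665 = 0.269852
  M+6: 0.4858×0.10795167 = 0.052443
Scale to base peak (0.445888) = 100: 52.0 : 100.0 : 60.5 : 11.8

52.0 : 100.0 : 60.5 : 11.8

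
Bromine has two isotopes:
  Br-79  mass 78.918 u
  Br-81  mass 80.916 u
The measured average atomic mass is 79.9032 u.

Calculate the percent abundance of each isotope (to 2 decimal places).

Let x be the fractional abundance of Br-79; then Br-81 has abundance 1 − x.
78.918·x + 80.916·(1 − x) = 79.9032
(78.918 − 80.916)·x = 79.9032 − 80.916
x = -1.0128 / -1.998 = 0.50691 → 50.69% Br-79, 49.31% Br-81.

Br-79: 50.69%, Br-81: 49.31%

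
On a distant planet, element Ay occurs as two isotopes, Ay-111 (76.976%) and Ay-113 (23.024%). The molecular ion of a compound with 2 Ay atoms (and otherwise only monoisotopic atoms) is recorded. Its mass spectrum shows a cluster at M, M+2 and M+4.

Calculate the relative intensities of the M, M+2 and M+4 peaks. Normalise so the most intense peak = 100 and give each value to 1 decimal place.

Expanding (0.76976 + 0.23024)^2:
P(M) = 0.76976^2 = 0.592530
P(M+2) = 2 × 0.76976^1 × 0.23024^1 = 0.354459
P(M+4) = 0.23024^2 = 0.053010
The M peak is largest (0.592530); scaling to 100 gives 100.0 : 59.8 : 8.9.

100.0 : 59.8 : 8.9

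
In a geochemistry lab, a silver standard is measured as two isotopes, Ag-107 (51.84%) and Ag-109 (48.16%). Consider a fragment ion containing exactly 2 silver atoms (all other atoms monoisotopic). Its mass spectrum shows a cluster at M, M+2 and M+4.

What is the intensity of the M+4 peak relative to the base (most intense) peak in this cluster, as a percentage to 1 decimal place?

46.5%

Term probabilities: M 0.2687, M+2 0.4993, M+4 0.2319. Base peak = M+2.
P(M+2) = C(2,1) × 0.5184^1 × 0.4816^1 = 2 × 0.5184 × 0.4816 = 0.499323 (base)
P(M+4) = C(2,2) × 0.5184^0 × 0.4816^2 = 1 × 1.0000 × 0.23193856 = 0.231939
Relative intensity = 0.231939 / 0.499323 × 100 = 46.5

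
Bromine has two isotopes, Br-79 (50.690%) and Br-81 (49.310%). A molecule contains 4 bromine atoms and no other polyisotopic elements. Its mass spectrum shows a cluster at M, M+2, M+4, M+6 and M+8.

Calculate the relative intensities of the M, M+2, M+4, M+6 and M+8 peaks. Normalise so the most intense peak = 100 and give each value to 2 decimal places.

17.61 : 68.53 : 100.00 : 64.85 : 15.77

Expanding (0.50690 + 0.49310)^4:
P(M) = 0.50690^4 = 0.066022
P(M+2) = 4 × 0.50690^3 × 0.49310^1 = 0.256899
P(M+4) = 6 × 0.50690^2 × 0.49310^2 = 0.374857
P(M+6) = 4 × 0.50690^1 × 0.49310^3 = 0.243101
P(M+8) = 0.49310^4 = 0.059121
The M+4 peak is largest (0.374857); scaling to 100 gives 17.61 : 68.53 : 100.00 : 64.85 : 15.77.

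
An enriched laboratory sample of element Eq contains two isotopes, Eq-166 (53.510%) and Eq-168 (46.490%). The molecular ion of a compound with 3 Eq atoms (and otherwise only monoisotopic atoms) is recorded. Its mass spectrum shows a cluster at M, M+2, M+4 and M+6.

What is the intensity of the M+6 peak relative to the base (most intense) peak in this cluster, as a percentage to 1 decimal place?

(0.53510 + 0.46490)^3 gives M 0.1532, M+2 0.3993, M+4 0.3470, M+6 0.1005; the largest is M+2.
P(M+2) = C(3,1) × 0.53510^2 × 0.46490^1 = 3 × 0.28633201 × 0.4649 = 0.399347 (base)
P(M+6) = C(3,3) × 0.53510^0 × 0.46490^3 = 1 × 1.0000 × 0.10047977 = 0.100480
Relative intensity = 0.100480 / 0.399347 × 100 = 25.2

25.2%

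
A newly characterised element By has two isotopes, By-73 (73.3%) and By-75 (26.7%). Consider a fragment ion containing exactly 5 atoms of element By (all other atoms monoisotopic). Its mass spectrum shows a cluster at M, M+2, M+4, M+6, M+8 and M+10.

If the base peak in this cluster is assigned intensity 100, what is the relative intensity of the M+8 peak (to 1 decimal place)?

4.8

Binomial terms of (0.733 + 0.267)^5: M 0.2116, M+2 0.3854, M+4 0.2808, M+6 0.1023, M+8 0.0186, M+10 0.0014 → M+2 is the base peak.
P(M+2) = C(5,1) × 0.733^4 × 0.267^1 = 5 × 0.28867947 × 0.2670 = 0.385387 (base)
P(M+8) = C(5,4) × 0.733^1 × 0.267^4 = 5 × 0.7330 × 0.00508212 = 0.018626
Relative intensity = 0.018626 / 0.385387 × 100 = 4.8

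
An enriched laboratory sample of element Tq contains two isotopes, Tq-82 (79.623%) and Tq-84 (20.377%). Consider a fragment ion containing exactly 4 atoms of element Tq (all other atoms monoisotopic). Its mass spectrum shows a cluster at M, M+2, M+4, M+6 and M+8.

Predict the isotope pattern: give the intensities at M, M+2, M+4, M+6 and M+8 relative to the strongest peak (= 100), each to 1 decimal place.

Each Tq atom is independently Tq-82 (p = 0.79623) or Tq-84 (q = 0.20377); the cluster is the binomial expansion (p + q)^4.
P(M) = 0.79623^4 = 0.401933
P(M+2) = 4 × 0.79623^3 × 0.20377^1 = 0.411449
P(M+4) = 6 × 0.79623^2 × 0.20377^2 = 0.157946
P(M+6) = 4 × 0.79623^1 × 0.20377^3 = 0.026948
P(M+8) = 0.20377^4 = 0.001724
The M+2 peak is largest (0.411449); scaling to 100 gives 97.7 : 100.0 : 38.4 : 6.5 : 0.4.

97.7 : 100.0 : 38.4 : 6.5 : 0.4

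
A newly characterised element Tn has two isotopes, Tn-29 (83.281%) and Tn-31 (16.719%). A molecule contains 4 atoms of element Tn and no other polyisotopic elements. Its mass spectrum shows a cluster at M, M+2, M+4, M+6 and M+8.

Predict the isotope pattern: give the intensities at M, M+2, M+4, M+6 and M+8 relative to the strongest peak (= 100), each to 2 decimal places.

Each Tn atom is independently Tn-29 (p = 0.83281) or Tn-31 (q = 0.16719); the cluster is the binomial expansion (p + q)^4.
P(M) = 0.83281^4 = 0.481043
P(M+2) = 4 × 0.83281^3 × 0.16719^1 = 0.386285
P(M+4) = 6 × 0.83281^2 × 0.16719^2 = 0.116322
P(M+6) = 4 × 0.83281^1 × 0.16719^3 = 0.015568
P(M+8) = 0.16719^4 = 0.000781
The M peak is largest (0.481043); scaling to 100 gives 100.00 : 80.30 : 24.18 : 3.24 : 0.16.

100.00 : 80.30 : 24.18 : 3.24 : 0.16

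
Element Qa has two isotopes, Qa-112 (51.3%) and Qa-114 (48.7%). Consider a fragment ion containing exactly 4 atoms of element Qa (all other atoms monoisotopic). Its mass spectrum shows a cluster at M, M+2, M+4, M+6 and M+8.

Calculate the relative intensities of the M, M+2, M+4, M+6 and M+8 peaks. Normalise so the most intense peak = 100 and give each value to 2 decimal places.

Each Qa atom is independently Qa-112 (p = 0.513) or Qa-114 (q = 0.487); the cluster is the binomial expansion (p + q)^4.
P(M) = 0.513^4 = 0.069258
P(M+2) = 4 × 0.513^3 × 0.487^1 = 0.262991
P(M+4) = 6 × 0.513^2 × 0.487^2 = 0.374493
P(M+6) = 4 × 0.513^1 × 0.487^3 = 0.237009
P(M+8) = 0.487^4 = 0.056249
The M+4 peak is largest (0.374493); scaling to 100 gives 18.49 : 70.23 : 100.00 : 63.29 : 15.02.

18.49 : 70.23 : 100.00 : 63.29 : 15.02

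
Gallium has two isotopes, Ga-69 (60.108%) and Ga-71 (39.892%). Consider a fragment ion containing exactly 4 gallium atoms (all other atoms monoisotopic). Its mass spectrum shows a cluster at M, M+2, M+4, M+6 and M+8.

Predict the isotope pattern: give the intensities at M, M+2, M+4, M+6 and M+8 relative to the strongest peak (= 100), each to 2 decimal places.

37.67 : 100.00 : 99.55 : 44.05 : 7.31

Expanding (0.60108 + 0.39892)^4:
P(M) = 0.60108^4 = 0.130536
P(M+2) = 4 × 0.60108^3 × 0.39892^1 = 0.346531
P(M+4) = 6 × 0.60108^2 × 0.39892^2 = 0.344975
P(M+6) = 4 × 0.60108^1 × 0.39892^3 = 0.152633
P(M+8) = 0.39892^4 = 0.025325
The M+2 peak is largest (0.346531); scaling to 100 gives 37.67 : 100.00 : 99.55 : 44.05 : 7.31.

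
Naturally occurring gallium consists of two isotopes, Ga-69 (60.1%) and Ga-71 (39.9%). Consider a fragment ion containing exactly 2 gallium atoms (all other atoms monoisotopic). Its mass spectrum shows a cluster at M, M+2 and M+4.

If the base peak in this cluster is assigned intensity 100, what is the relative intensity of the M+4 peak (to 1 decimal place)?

33.2

Term probabilities: M 0.3612, M+2 0.4796, M+4 0.1592. Base peak = M+2.
P(M+2) = C(2,1) × 0.601^1 × 0.399^1 = 2 × 0.6010 × 0.3990 = 0.479598 (base)
P(M+4) = C(2,2) × 0.601^0 × 0.399^2 = 1 × 1.0000 × 0.159201 = 0.159201
Relative intensity = 0.159201 / 0.479598 × 100 = 33.2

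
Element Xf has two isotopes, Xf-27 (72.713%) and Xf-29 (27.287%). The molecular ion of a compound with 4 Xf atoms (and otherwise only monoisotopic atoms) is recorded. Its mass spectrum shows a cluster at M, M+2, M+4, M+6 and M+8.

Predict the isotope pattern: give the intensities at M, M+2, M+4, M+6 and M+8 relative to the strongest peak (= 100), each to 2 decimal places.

66.62 : 100.00 : 56.29 : 14.08 : 1.32

Expanding (0.72713 + 0.27287)^4:
P(M) = 0.72713^4 = 0.279543
P(M+2) = 4 × 0.72713^3 × 0.27287^1 = 0.419616
P(M+4) = 6 × 0.72713^2 × 0.27287^2 = 0.236204
P(M+6) = 4 × 0.72713^1 × 0.27287^3 = 0.059093
P(M+8) = 0.27287^4 = 0.005544
The M+2 peak is largest (0.419616); scaling to 100 gives 66.62 : 100.00 : 56.29 : 14.08 : 1.32.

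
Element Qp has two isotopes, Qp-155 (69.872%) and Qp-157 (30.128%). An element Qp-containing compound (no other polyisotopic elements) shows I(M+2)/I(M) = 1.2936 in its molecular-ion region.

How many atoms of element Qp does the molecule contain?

The M+2/M ratio from n Qp atoms is n · q/p = n · 0.30128/0.69872.
n = 1.2936 × 0.69872/0.30128 = 3.00 ≈ 3

3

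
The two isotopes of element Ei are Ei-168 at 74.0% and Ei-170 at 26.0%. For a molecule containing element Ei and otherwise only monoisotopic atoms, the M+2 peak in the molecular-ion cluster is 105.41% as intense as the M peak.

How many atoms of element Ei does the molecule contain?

3

With n Ei atoms, P(M+2)/P(M) = C(n,1)·p^(n−1)q / p^n = n·q/p = n · 0.260/0.740.
n = 1.0541 × 0.740/0.260 = 3.00 ≈ 3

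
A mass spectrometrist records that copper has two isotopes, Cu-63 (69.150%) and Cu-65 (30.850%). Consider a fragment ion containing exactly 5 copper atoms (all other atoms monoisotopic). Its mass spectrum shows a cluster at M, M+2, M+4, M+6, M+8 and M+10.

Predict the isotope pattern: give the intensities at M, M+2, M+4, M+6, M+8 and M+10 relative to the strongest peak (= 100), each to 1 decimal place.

44.8 : 100.0 : 89.2 : 39.8 : 8.9 : 0.8

Each Cu atom is independently Cu-63 (p = 0.69150) or Cu-65 (q = 0.30850); the cluster is the binomial expansion (p + q)^5.
P(M) = 0.69150^5 = 0.158111
P(M+2) = 5 × 0.69150^4 × 0.30850^1 = 0.352691
P(M+4) = 10 × 0.69150^3 × 0.30850^2 = 0.314693
P(M+6) = 10 × 0.69150^2 × 0.30850^3 = 0.140394
P(M+8) = 5 × 0.69150^1 × 0.30850^4 = 0.031317
P(M+10) = 0.30850^5 = 0.002794
The M+2 peak is largest (0.352691); scaling to 100 gives 44.8 : 100.0 : 89.2 : 39.8 : 8.9 : 0.8.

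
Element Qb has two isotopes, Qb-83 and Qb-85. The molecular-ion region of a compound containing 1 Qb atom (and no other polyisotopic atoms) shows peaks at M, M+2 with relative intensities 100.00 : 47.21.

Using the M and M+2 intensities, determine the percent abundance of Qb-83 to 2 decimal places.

67.93%

Let p = fractional abundance of Qb-83. I(M+2)/I(M) = [C(1,1)·p^0·(1−p)] / p^1 = 1·(1−p)/p = 47.21/100.00 = 0.4721
(1−p)/p = 0.4721/1 = 0.4721  ⇒  p = 1/(1 + 0.4721) = 0.6793
Qb-83: 67.93%, Qb-85: 32.07%.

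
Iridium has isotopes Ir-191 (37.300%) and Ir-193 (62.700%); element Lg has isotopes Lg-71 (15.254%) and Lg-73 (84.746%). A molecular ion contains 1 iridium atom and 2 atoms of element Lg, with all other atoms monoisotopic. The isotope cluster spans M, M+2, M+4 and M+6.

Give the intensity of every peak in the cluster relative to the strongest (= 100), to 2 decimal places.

1.93 : 24.66 : 95.49 : 100.00

Iridium pattern (n=1): 0.3730 : 0.6270
Element Lg pattern (n=2): 0.02326845 : 0.2585431 : 0.71818845
Convolve the two distributions (both contribute in 2-u steps):
  M: 0.3730×0.02326845 = 0.008679
  M+2: 0.3730×0.2585431 + 0.6270×0.02326845 = 0.111026
  M+4: 0.3730×0.71818845 + 0.6270×0.2585431 = 0.429991
  M+6: 0.6270×0.71818845 = 0.450304
Scale to base peak (0.450304) = 100: 1.93 : 24.66 : 95.49 : 100.00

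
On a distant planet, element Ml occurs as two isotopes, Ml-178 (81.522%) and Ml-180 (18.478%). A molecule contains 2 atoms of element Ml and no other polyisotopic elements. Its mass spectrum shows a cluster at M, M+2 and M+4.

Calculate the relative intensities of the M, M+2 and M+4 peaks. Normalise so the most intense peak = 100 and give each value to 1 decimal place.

Each Ml atom is independently Ml-178 (p = 0.81522) or Ml-180 (q = 0.18478); the cluster is the binomial expansion (p + q)^2.
P(M) = 0.81522^2 = 0.664584
P(M+2) = 2 × 0.81522^1 × 0.18478^1 = 0.301273
P(M+4) = 0.18478^2 = 0.034144
The M peak is largest (0.664584); scaling to 100 gives 100.0 : 45.3 : 5.1.

100.0 : 45.3 : 5.1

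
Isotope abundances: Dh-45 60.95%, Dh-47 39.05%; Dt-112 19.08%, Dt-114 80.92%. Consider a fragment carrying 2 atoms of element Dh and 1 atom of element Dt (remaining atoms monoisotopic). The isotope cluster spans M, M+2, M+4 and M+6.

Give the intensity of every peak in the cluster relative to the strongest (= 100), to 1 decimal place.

Element Dh pattern (n=2): 0.37149025 : 0.4760195 : 0.15249025
Element Dt pattern (n=1): 0.1908 : 0.8092
Convolve the two distributions (both contribute in 2-u steps):
  M: 0.37149025×0.1908 = 0.070880
  M+2: 0.37149025×0.8092 + 0.4760195×0.1908 = 0.391434
  M+4: 0.4760195×0.8092 + 0.15249025×0.1908 = 0.414290
  M+6: 0.15249025×0.8092 = 0.123395
Scale to base peak (0.414290) = 100: 17.1 : 94.5 : 100.0 : 29.8

17.1 : 94.5 : 100.0 : 29.8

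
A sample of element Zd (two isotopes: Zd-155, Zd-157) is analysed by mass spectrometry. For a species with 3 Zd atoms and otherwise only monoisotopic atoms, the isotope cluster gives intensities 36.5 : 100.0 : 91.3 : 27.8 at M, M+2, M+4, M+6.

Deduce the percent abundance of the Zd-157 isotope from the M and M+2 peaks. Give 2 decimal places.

Write p for the Zd-155 fraction. I(M+2)/I(M) = [C(3,1)·p^2·(1−p)] / p^3 = 3·(1−p)/p = 100.0/36.5 = 2.7397
(1−p)/p = 2.7397/3 = 0.9132  ⇒  p = 1/(1 + 0.9132) = 0.5227
Zd-155: 52.27%, Zd-157: 47.73%.

47.73%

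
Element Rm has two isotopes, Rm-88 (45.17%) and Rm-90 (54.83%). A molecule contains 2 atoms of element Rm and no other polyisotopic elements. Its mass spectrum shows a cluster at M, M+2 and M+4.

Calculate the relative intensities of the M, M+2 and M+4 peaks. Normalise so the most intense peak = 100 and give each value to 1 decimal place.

Each Rm atom is independently Rm-88 (p = 0.4517) or Rm-90 (q = 0.5483); the cluster is the binomial expansion (p + q)^2.
P(M) = 0.4517^2 = 0.204033
P(M+2) = 2 × 0.4517^1 × 0.5483^1 = 0.495334
P(M+4) = 0.5483^2 = 0.300633
The M+2 peak is largest (0.495334); scaling to 100 gives 41.2 : 100.0 : 60.7.

41.2 : 100.0 : 60.7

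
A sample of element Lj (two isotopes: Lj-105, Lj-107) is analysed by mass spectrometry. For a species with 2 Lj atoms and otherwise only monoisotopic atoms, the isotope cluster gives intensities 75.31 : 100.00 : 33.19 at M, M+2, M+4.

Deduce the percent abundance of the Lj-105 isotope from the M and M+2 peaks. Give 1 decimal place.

If p is the fraction of Lj that is Lj-105, then I(M+2)/I(M) = [C(2,1)·p^1·(1−p)] / p^2 = 2·(1−p)/p = 100.00/75.31 = 1.3278
(1−p)/p = 1.3278/2 = 0.6639  ⇒  p = 1/(1 + 0.6639) = 0.6010
Lj-105: 60.1%, Lj-107: 39.9%.

60.1%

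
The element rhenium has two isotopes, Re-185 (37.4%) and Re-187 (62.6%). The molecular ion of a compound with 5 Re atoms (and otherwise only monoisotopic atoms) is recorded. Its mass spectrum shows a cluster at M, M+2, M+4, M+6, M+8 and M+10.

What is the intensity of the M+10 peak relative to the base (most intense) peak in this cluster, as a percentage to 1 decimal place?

28.0%

Binomial terms of (0.374 + 0.626)^5: M 0.0073, M+2 0.0612, M+4 0.2050, M+6 0.3431, M+8 0.2872, M+10 0.0961 → M+6 is the base peak.
P(M+6) = C(5,3) × 0.374^2 × 0.626^3 = 10 × 0.139876 × 0.24531438 = 0.343136 (base)
P(M+10) = C(5,5) × 0.374^0 × 0.626^5 = 1 × 1.0000 × 0.09613282 = 0.096133
Relative intensity = 0.096133 / 0.343136 × 100 = 28.0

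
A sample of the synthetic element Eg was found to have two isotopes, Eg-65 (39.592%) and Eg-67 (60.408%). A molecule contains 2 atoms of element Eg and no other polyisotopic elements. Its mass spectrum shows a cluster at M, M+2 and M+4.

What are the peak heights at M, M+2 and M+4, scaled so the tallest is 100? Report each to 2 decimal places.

32.77 : 100.00 : 76.29

Expanding (0.39592 + 0.60408)^2:
P(M) = 0.39592^2 = 0.156753
P(M+2) = 2 × 0.39592^1 × 0.60408^1 = 0.478335
P(M+4) = 0.60408^2 = 0.364913
The M+2 peak is largest (0.478335); scaling to 100 gives 32.77 : 100.00 : 76.29.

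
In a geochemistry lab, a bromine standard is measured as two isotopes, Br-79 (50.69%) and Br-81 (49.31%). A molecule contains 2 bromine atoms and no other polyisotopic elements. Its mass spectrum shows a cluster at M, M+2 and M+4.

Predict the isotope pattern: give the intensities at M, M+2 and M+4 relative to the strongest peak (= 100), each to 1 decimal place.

Each Br atom is independently Br-79 (p = 0.5069) or Br-81 (q = 0.4931); the cluster is the binomial expansion (p + q)^2.
P(M) = 0.5069^2 = 0.256948
P(M+2) = 2 × 0.5069^1 × 0.4931^1 = 0.499905
P(M+4) = 0.4931^2 = 0.243148
The M+2 peak is largest (0.499905); scaling to 100 gives 51.4 : 100.0 : 48.6.

51.4 : 100.0 : 48.6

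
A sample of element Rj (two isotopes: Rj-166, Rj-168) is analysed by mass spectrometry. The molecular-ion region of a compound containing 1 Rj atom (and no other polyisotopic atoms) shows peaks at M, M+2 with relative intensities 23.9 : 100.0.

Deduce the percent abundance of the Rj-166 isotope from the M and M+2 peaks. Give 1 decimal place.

Write p for the Rj-166 fraction. I(M+2)/I(M) = [C(1,1)·p^0·(1−p)] / p^1 = 1·(1−p)/p = 100.0/23.9 = 4.1841
(1−p)/p = 4.1841/1 = 4.1841  ⇒  p = 1/(1 + 4.1841) = 0.1929
Rj-166: 19.3%, Rj-168: 80.7%.

19.3%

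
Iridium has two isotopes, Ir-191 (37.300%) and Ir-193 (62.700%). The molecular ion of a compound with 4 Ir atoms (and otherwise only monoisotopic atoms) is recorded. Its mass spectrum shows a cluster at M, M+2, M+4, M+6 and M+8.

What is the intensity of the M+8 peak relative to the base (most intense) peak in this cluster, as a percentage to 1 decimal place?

42.0%

Term probabilities: M 0.0194, M+2 0.1302, M+4 0.3282, M+6 0.3678, M+8 0.1546. Base peak = M+6.
P(M+6) = C(4,3) × 0.37300^1 × 0.62700^3 = 4 × 0.3730 × 0.24649188 = 0.367766 (base)
P(M+8) = C(4,4) × 0.37300^0 × 0.62700^4 = 1 × 1.0000 × 0.15455041 = 0.154550
Relative intensity = 0.154550 / 0.367766 × 100 = 42.0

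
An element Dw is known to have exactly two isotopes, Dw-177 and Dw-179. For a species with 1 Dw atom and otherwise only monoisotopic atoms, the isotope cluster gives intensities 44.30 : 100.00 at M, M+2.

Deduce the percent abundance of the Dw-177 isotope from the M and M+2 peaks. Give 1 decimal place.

30.7%

If p is the fraction of Dw that is Dw-177, then I(M+2)/I(M) = [C(1,1)·p^0·(1−p)] / p^1 = 1·(1−p)/p = 100.00/44.30 = 2.2573
(1−p)/p = 2.2573/1 = 2.2573  ⇒  p = 1/(1 + 2.2573) = 0.3070
Dw-177: 30.7%, Dw-179: 69.3%.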